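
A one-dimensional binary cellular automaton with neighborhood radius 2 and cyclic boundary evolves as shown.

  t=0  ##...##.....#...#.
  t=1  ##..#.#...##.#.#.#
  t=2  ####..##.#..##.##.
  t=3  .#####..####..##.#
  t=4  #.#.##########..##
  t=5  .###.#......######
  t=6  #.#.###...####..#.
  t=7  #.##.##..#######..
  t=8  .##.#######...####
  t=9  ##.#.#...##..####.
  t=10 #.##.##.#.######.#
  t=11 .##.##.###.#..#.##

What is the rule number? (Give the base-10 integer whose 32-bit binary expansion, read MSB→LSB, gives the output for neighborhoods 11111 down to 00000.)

1585240974

  #####|.  b31=0 t=3,i=3
  ####.|#  b30=1 t=2,i=2
  ###.#|.  b29=0 t=4,i=0
  ###..|#  b28=1 t=1,i=1
  ##.##|#  b27=1 t=2,i=14
  ##.#.|#  b26=1 t=1,i=12
  ##..#|#  b25=1 t=1,i=2
  ##...|.  b24=0 t=0,i=2
  #.###|.  b23=0 t=1,i=17
  #.##.|#  b22=1 t=0,i=0
  #.#.#|#  b21=1 t=1,i=13
  #.#..|#  b20=1 t=1,i=6
  #..##|#  b19=1 t=2,i=5
  #..#.|#  b18=1 t=1,i=3
  #...#|.  b17=0 t=0,i=3
  #....|.  b16=0 t=0,i=8
  .####|#  b15=1 t=2,i=1
  .###.|#  b14=1 t=1,i=0
  .##.#|.  b13=0 t=1,i=11
  .##..|#  b12=1 t=0,i=1
  .#.##|#  b11=1 t=0,i=17
  .#.#.|.  b10=0 t=1,i=5
  .#..#|#  b9=1 t=2,i=10
  .#...|#  b8=1 t=0,i=13
  ..###|#  b7=1 t=3,i=8
  ..##.|.  b6=0 t=0,i=5
  ..#.#|.  b5=0 t=0,i=16
  ..#..|.  b4=0 t=0,i=12
  ...##|#  b3=1 t=0,i=4
  ...#.|#  b2=1 t=0,i=11
  ....#|#  b1=1 t=0,i=10
  .....|.  b0=0 t=0,i=9
  bits 01011110011111001101101110001110 = 1585240974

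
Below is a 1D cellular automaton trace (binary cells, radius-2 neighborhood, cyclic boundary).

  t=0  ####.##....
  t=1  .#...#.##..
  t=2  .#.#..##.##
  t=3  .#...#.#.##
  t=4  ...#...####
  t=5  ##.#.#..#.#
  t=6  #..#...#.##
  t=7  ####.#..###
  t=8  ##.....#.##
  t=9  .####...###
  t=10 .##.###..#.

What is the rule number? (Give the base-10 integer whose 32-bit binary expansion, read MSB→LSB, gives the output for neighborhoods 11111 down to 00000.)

2481973265

  #####|#  b31=1 t=7,i=0
  ####.|.  b30=0 t=0,i=2
  ###.#|.  b29=0 t=0,i=3
  ###..|#  b28=1 t=4,i=10
  ##.##|.  b27=0 t=0,i=4
  ##.#.|.  b26=0 t=2,i=0
  ##..#|#  b25=1 t=6,i=1
  ##...|#  b24=1 t=0,i=7
  #.###|#  b23=1 t=5,i=10
  #.##.|#  b22=1 t=0,i=5
  #.#.#|#  b21=1 t=2,i=1
  #.#..|.  b20=0 t=2,i=3
  #..##|#  b19=1 t=2,i=5
  #..#.|#  b18=1 t=5,i=7
  #...#|#  b17=1 t=1,i=3
  #....|#  b16=1 t=0,i=8
  .####|#  b15=1 t=0,i=1
  .###.|#  b14=1 t=5,i=0
  .##.#|#  b13=1 t=2,i=7
  .##..|.  b12=0 t=0,i=6
  .#.##|#  b11=1 t=1,i=6
  .#.#.|.  b10=0 t=2,i=2
  .#..#|.  b9=0 t=2,i=4
  .#...|.  b8=0 t=1,i=2
  ..###|.  b7=0 t=0,i=0
  ..##.|.  b6=0 t=2,i=6
  ..#.#|.  b5=0 t=1,i=5
  ..#..|#  b4=1 t=1,i=1
  ...##|.  b3=0 t=0,i=10
  ...#.|.  b2=0 t=1,i=0
  ....#|.  b1=0 t=0,i=9
  .....|#  b0=1 t=8,i=4
  bits 10010011111011111110100000010001 = 2481973265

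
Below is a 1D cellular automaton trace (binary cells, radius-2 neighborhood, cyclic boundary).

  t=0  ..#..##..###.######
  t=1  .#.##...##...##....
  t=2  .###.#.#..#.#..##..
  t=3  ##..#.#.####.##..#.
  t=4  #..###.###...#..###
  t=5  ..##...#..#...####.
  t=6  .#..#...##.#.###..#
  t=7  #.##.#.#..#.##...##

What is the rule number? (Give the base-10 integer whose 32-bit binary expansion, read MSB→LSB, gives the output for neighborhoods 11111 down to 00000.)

  [31] ##### => .  t=0,i=15
  [30] ####. => .  t=0,i=17
  [29] ###.# => .  t=0,i=11
  [28] ###.. => .  t=0,i=18
  [27] ##.## => .  t=0,i=12
  [26] ##.#. => #  t=2,i=4
  [25] ##..# => .  t=0,i=0
  [24] ##... => #  t=1,i=5
  [23] #.### => #  t=0,i=13
  [22] #.##. => #  t=1,i=3
  [21] #.#.# => .  t=2,i=5
  [20] #.#.. => .  t=2,i=7
  [19] #..## => #  t=0,i=4
  [18] #..#. => #  t=0,i=1
  [17] #...# => .  t=1,i=6
  [16] #.... => #  t=1,i=16
  [15] .#### => #  t=0,i=14
  [14] .###. => .  t=0,i=10
  [13] .##.# => .  t=6,i=9
  [12] .##.. => .  t=0,i=6
  [11] .#.## => #  t=1,i=2
  [10] .#.#. => #  t=2,i=6
  [9] .#..# => #  t=0,i=3
  [8] .#... => #  t=5,i=11
  [7] ..### => #  t=0,i=9
  [6] ..##. => .  t=0,i=5
  [5] ..#.# => #  t=1,i=1
  [4] ..#.. => .  t=0,i=2
  [3] ...## => #  t=1,i=7
  [2] ...#. => .  t=1,i=0
  [1] ....# => .  t=1,i=18
  [0] ..... => .  t=1,i=17
  bits 00000101110011011000111110101000 = 97357736

97357736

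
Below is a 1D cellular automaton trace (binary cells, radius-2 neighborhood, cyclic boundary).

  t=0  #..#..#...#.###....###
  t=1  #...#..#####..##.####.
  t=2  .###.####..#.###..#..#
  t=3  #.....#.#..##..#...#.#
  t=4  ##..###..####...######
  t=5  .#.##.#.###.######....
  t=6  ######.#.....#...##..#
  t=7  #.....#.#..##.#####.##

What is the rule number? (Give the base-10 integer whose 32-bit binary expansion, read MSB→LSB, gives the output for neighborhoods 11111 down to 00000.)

357219310

  [31] ##### => .  t=1,i=9
  [30] ####. => .  t=0,i=21
  [29] ###.# => .  t=1,i=20
  [28] ###.. => #  t=0,i=0
  [27] ##.## => .  t=1,i=16
  [26] ##.#. => #  t=1,i=21
  [25] ##..# => .  t=0,i=1
  [24] ##... => #  t=0,i=15
  [23] #.### => .  t=0,i=12
  [22] #.##. => #  t=3,i=21
  [21] #.#.# => .  t=5,i=6
  [20] #.#.. => .  t=1,i=0
  [19] #..## => #  t=1,i=6
  [18] #..#. => .  t=0,i=2
  [17] #...# => #  t=0,i=8
  [16] #.... => .  t=0,i=16
  [15] .#### => #  t=0,i=20
  [14] .###. => .  t=0,i=13
  [13] .##.# => #  t=1,i=15
  [12] .##.. => #  t=3,i=0
  [11] .#.## => #  t=0,i=11
  [10] .#.#. => .  t=3,i=7
  [9] .#..# => #  t=0,i=4
  [8] .#... => #  t=0,i=7
  [7] ..### => #  t=0,i=19
  [6] ..##. => #  t=1,i=14
  [5] ..#.# => #  t=0,i=10
  [4] ..#.. => .  t=0,i=3
  [3] ...## => #  t=0,i=18
  [2] ...#. => #  t=0,i=9
  [1] ....# => #  t=0,i=17
  [0] ..... => .  t=3,i=3
  bits 00010101010010101011101111101110 = 357219310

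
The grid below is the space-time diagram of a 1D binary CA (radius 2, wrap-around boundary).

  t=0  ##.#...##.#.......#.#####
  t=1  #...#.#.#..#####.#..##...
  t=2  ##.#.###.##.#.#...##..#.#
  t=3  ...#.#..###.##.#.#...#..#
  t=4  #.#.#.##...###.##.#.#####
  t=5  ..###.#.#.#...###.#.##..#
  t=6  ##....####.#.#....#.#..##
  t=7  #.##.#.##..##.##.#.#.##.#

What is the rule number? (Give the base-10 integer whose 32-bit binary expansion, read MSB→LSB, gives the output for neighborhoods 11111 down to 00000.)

1240311581

  #####|.  b31=0 t=0,i=22
  ####.|#  b30=1 t=0,i=0
  ###.#|.  b29=0 t=0,i=1
  ###..|.  b28=0 t=6,i=1
  ##.##|#  b27=1 t=2,i=8
  ##.#.|.  b26=0 t=0,i=2
  ##..#|.  b25=0 t=2,i=20
  ##...|#  b24=1 t=1,i=22
  #.###|#  b23=1 t=0,i=20
  #.##.|#  b22=1 t=2,i=9
  #.#.#|#  b21=1 t=1,i=6
  #.#..|.  b20=0 t=0,i=3
  #..##|#  b19=1 t=1,i=10
  #..#.|#  b18=1 t=2,i=21
  #...#|.  b17=0 t=0,i=5
  #....|#  b16=1 t=0,i=12
  .####|#  b15=1 t=0,i=21
  .###.|.  b14=0 t=2,i=0
  .##.#|#  b13=1 t=0,i=8
  .##..|.  b12=0 t=1,i=21
  .#.##|.  b11=0 t=0,i=19
  .#.#.|#  b10=1 t=1,i=5
  .#..#|#  b9=1 t=1,i=9
  .#...|#  b8=1 t=0,i=4
  ..###|.  b7=0 t=1,i=11
  ..##.|.  b6=0 t=0,i=7
  ..#.#|.  b5=0 t=0,i=18
  ..#..|#  b4=1 t=1,i=0
  ...##|#  b3=1 t=0,i=6
  ...#.|#  b2=1 t=0,i=17
  ....#|.  b1=0 t=0,i=16
  .....|#  b0=1 t=0,i=13
  bits 01001001111011011010011100011101 = 1240311581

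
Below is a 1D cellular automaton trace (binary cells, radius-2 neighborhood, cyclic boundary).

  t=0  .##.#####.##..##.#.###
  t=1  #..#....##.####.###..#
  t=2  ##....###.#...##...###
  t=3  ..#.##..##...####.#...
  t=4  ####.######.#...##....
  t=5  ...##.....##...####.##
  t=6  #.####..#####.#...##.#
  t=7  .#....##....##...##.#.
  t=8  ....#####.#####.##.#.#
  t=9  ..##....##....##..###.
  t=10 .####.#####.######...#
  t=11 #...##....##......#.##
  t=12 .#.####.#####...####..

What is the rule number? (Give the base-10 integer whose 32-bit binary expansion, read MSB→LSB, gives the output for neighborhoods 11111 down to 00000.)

  [31] ##### => .  t=0,i=6
  [30] ####. => .  t=0,i=7
  [29] ###.# => #  t=0,i=8
  [28] ###.. => .  t=1,i=18
  [27] ##.## => #  t=0,i=0
  [26] ##.#. => #  t=0,i=16
  [25] ##..# => #  t=0,i=12
  [24] ##... => #  t=2,i=2
  [23] #.### => .  t=0,i=4
  [22] #.##. => .  t=0,i=1
  [21] #.#.# => #  t=0,i=17
  [20] #.#.. => .  t=2,i=10
  [19] #..## => #  t=0,i=13
  [18] #..#. => .  t=1,i=2
  [17] #...# => .  t=2,i=12
  [16] #.... => .  t=1,i=5
  [15] .#### => .  t=0,i=5
  [14] .###. => .  t=0,i=20
  [13] .##.# => .  t=0,i=2
  [12] .##.. => #  t=0,i=11
  [11] .#.## => #  t=0,i=18
  [10] .#.#. => #  t=8,i=20
  [9] .#..# => #  t=7,i=21
  [8] .#... => .  t=1,i=4
  [7] ..### => .  t=2,i=6
  [6] ..##. => #  t=0,i=14
  [5] ..#.# => #  t=3,i=2
  [4] ..#.. => .  t=1,i=3
  [3] ...## => #  t=1,i=7
  [2] ...#. => #  t=3,i=1
  [1] ....# => #  t=1,i=6
  [0] ..... => .  t=3,i=21
  bits 00101111001010000001111001101110 = 791158382

791158382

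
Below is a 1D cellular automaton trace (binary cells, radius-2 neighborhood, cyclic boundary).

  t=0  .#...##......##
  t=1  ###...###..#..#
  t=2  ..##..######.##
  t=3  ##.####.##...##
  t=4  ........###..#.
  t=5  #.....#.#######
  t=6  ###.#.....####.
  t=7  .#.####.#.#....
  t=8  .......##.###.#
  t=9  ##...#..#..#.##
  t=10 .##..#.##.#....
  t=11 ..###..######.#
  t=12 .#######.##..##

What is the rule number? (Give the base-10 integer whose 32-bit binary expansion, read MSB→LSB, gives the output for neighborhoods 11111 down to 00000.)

  ##### -> #   bit 31 = 1  t=2,i=8
  ####. -> .   bit 30 = 0  t=1,i=1
  ###.# -> .   bit 29 = 0  t=2,i=11
  ###.. -> #   bit 28 = 1  t=1,i=2
  ##.## -> .   bit 27 = 0  t=2,i=12
  ##.#. -> #   bit 26 = 1  t=0,i=0
  ##..# -> #   bit 25 = 1  t=1,i=9
  ##... -> #   bit 24 = 1  t=0,i=7
  #.### -> .   bit 23 = 0  t=3,i=3
  #.##. -> #   bit 22 = 1  t=2,i=13
  #.#.# -> #   bit 21 = 1  t=7,i=8
  #.#.. -> #   bit 20 = 1  t=0,i=1
  #..## -> #   bit 19 = 1  t=1,i=13
  #..#. -> #   bit 18 = 1  t=1,i=10
  #...# -> .   bit 17 = 0  t=0,i=3
  #.... -> #   bit 16 = 1  t=0,i=8
  .#### -> .   bit 15 = 0  t=1,i=0
  .###. -> #   bit 14 = 1  t=1,i=7
  .##.# -> #   bit 13 = 1  t=0,i=14
  .##.. -> #   bit 12 = 1  t=0,i=6
  .#.## -> .   bit 11 = 0  t=5,i=7
  .#.#. -> .   bit 10 = 0  t=7,i=9
  .#..# -> .   bit 9 = 0  t=1,i=12
  .#... -> #   bit 8 = 1  t=0,i=2
  ..### -> #   bit 7 = 1  t=1,i=6
  ..##. -> .   bit 6 = 0  t=0,i=5
  ..#.# -> .   bit 5 = 0  t=5,i=6
  ..#.. -> #   bit 4 = 1  t=1,i=11
  ...## -> .   bit 3 = 0  t=0,i=4
  ...#. -> .   bit 2 = 0  t=5,i=5
  ....# -> #   bit 1 = 1  t=0,i=11
  ..... -> .   bit 0 = 0  t=0,i=9
  bits 10010111011111010111000110010010 = 2541580690

2541580690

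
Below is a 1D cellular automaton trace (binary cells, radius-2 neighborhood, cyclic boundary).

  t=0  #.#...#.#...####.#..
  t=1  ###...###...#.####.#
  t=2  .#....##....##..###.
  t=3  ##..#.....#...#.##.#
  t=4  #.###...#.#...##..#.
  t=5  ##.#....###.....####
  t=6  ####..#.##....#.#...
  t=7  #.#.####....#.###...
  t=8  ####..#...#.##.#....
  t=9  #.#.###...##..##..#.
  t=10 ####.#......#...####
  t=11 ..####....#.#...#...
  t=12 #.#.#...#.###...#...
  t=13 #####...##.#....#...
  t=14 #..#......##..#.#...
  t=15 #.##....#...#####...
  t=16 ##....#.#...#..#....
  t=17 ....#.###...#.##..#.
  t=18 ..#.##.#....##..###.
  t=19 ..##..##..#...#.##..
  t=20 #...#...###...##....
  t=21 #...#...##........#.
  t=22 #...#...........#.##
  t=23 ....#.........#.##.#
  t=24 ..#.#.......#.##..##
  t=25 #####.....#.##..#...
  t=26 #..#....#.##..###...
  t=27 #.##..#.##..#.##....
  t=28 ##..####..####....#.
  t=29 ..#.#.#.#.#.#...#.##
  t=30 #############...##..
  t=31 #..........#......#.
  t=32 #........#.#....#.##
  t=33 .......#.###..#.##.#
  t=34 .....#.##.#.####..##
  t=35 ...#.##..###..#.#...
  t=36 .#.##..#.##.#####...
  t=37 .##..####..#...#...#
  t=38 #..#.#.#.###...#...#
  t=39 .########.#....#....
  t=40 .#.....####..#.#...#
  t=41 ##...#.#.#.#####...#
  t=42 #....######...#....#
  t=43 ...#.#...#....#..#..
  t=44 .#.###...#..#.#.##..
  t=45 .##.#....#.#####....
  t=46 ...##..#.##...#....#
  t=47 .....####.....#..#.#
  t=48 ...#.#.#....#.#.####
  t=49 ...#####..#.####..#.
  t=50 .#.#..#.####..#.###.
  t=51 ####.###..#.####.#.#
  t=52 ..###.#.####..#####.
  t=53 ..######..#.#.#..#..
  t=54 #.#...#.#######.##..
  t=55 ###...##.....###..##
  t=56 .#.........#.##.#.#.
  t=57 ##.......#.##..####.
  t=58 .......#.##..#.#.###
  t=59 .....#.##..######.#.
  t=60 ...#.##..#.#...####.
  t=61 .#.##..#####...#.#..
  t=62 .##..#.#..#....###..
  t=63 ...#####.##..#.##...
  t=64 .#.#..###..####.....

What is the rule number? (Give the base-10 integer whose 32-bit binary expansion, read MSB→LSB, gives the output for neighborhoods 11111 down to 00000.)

1848921266

  nb #####: next=.  (t=5,i=18, bit31=0)
  nb ####.: next=#  (t=0,i=14, bit30=1)
  nb ###.#: next=#  (t=0,i=15, bit29=1)
  nb ###..: next=.  (t=1,i=2, bit28=0)
  nb ##.##: next=#  (t=1,i=18, bit27=1)
  nb ##.#.: next=#  (t=0,i=16, bit26=1)
  nb ##..#: next=#  (t=2,i=14, bit25=1)
  nb ##...: next=.  (t=1,i=3, bit24=0)
  nb #.###: next=.  (t=1,i=14, bit23=0)
  nb #.##.: next=.  (t=3,i=16, bit22=0)
  nb #.#.#: next=#  (t=4,i=0, bit21=1)
  nb #.#..: next=#  (t=0,i=2, bit20=1)
  nb #..##: next=.  (t=2,i=15, bit19=0)
  nb #..#.: next=#  (t=0,i=19, bit18=1)
  nb #...#: next=.  (t=0,i=4, bit17=0)
  nb #....: next=.  (t=2,i=3, bit16=0)
  nb .####: next=.  (t=0,i=13, bit15=0)
  nb .###.: next=#  (t=1,i=7, bit14=1)
  nb .##.#: next=.  (t=3,i=17, bit13=0)
  nb .##..: next=.  (t=2,i=7, bit12=0)
  nb .#.##: next=#  (t=1,i=13, bit11=1)
  nb .#.#.: next=#  (t=0,i=1, bit10=1)
  nb .#..#: next=.  (t=0,i=18, bit9=0)
  nb .#...: next=.  (t=0,i=3, bit8=0)
  nb ..###: next=#  (t=0,i=12, bit7=1)
  nb ..##.: next=.  (t=2,i=6, bit6=0)
  nb ..#.#: next=#  (t=0,i=0, bit5=1)
  nb ..#..: next=#  (t=2,i=1, bit4=1)
  nb ...##: next=.  (t=0,i=11, bit3=0)
  nb ...#.: next=.  (t=0,i=5, bit2=0)
  nb ....#: next=#  (t=2,i=4, bit1=1)
  nb .....: next=.  (t=3,i=7, bit0=0)
  bits 01101110001101000100110010110010 = 1848921266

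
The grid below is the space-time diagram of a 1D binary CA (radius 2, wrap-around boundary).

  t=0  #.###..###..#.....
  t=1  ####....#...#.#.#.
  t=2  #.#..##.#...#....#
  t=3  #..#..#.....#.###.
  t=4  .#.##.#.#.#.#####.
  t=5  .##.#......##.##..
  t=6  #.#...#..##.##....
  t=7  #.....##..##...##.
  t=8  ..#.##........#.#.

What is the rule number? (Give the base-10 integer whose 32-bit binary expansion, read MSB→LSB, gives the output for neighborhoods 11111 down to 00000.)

  #####|#  b31=1 t=4,i=14
  ####.|#  b30=1 t=1,i=2
  ###.#|#  b29=1 t=3,i=16
  ###..|.  b28=0 t=0,i=4
  ##.##|#  b27=1 t=5,i=13
  ##.#.|.  b26=0 t=2,i=1
  ##..#|.  b25=0 t=0,i=5
  ##...|.  b24=0 t=1,i=4
  #.###|#  b23=1 t=0,i=2
  #.##.|.  b22=0 t=4,i=3
  #.#.#|.  b21=0 t=1,i=14
  #.#..|.  b20=0 t=2,i=2
  #..##|.  b19=0 t=0,i=6
  #..#.|.  b18=0 t=0,i=11
  #...#|.  b17=0 t=1,i=10
  #....|#  b16=1 t=0,i=14
  .####|.  b15=0 t=1,i=1
  .###.|#  b14=1 t=0,i=3
  .##.#|#  b13=1 t=2,i=0
  .##..|.  b12=0 t=5,i=15
  .#.##|#  b11=1 t=0,i=1
  .#.#.|.  b10=0 t=1,i=13
  .#..#|#  b9=1 t=2,i=3
  .#...|.  b8=0 t=0,i=13
  ..###|.  b7=0 t=0,i=7
  ..##.|.  b6=0 t=2,i=5
  ..#.#|#  b5=1 t=0,i=0
  ..#..|#  b4=1 t=0,i=12
  ...##|#  b3=1 t=2,i=16
  ...#.|.  b2=0 t=0,i=17
  ....#|#  b1=1 t=0,i=16
  .....|.  b0=0 t=0,i=15
  bits 11101000100000010110101000111010 = 3900795450

3900795450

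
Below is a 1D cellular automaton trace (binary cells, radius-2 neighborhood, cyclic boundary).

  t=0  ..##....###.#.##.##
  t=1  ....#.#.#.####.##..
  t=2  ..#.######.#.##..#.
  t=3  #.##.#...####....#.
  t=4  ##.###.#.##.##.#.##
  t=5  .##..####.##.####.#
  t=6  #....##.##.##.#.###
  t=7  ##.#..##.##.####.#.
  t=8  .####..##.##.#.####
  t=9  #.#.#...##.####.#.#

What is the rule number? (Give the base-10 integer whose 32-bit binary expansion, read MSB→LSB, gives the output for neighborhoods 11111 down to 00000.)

  nb #####: next=.  (t=2,i=6, bit31=0)
  nb ####.: next=.  (t=1,i=12, bit30=0)
  nb ###.#: next=#  (t=0,i=10, bit29=1)
  nb ###..: next=#  (t=3,i=12, bit28=1)
  nb ##.##: next=#  (t=0,i=16, bit27=1)
  nb ##.#.: next=#  (t=0,i=11, bit26=1)
  nb ##..#: next=.  (t=0,i=0, bit25=0)
  nb ##...: next=#  (t=0,i=4, bit24=1)
  nb #.###: next=.  (t=1,i=10, bit23=0)
  nb #.##.: next=.  (t=0,i=14, bit22=0)
  nb #.#.#: next=#  (t=0,i=12, bit21=1)
  nb #.#..: next=#  (t=3,i=5, bit20=1)
  nb #..##: next=.  (t=0,i=1, bit19=0)
  nb #..#.: next=.  (t=2,i=16, bit18=0)
  nb #...#: next=#  (t=2,i=0, bit17=1)
  nb #....: next=.  (t=0,i=5, bit16=0)
  nb .####: next=#  (t=1,i=11, bit15=1)
  nb .###.: next=.  (t=0,i=9, bit14=0)
  nb .##.#: next=#  (t=0,i=15, bit13=1)
  nb .##..: next=.  (t=0,i=3, bit12=0)
  nb .#.##: next=#  (t=0,i=13, bit11=1)
  nb .#.#.: next=#  (t=1,i=5, bit10=1)
  nb .#..#: next=#  (t=7,i=4, bit9=1)
  nb .#...: next=.  (t=2,i=18, bit8=0)
  nb ..###: next=#  (t=0,i=8, bit7=1)
  nb ..##.: next=.  (t=0,i=2, bit6=0)
  nb ..#.#: next=#  (t=1,i=4, bit5=1)
  nb ..#..: next=#  (t=2,i=17, bit4=1)
  nb ...##: next=.  (t=0,i=7, bit3=0)
  nb ...#.: next=.  (t=1,i=3, bit2=0)
  nb ....#: next=#  (t=0,i=6, bit1=1)
  nb .....: next=.  (t=1,i=0, bit0=0)
  bits 00111101001100101010111010110010 = 1026731698

1026731698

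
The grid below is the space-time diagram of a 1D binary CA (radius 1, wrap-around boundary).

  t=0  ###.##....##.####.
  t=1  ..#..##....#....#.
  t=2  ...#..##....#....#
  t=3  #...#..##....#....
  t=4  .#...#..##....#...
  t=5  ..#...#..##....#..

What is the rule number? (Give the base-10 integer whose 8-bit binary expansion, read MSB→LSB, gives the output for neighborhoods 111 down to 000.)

80

  ###|.  b7=0 t=0,i=1
  ##.|#  b6=1 t=0,i=2
  #.#|.  b5=0 t=0,i=3
  #..|#  b4=1 t=0,i=6
  .##|.  b3=0 t=0,i=0
  .#.|.  b2=0 t=1,i=2
  ..#|.  b1=0 t=0,i=9
  ...|.  b0=0 t=0,i=7
  bits 01010000 = 80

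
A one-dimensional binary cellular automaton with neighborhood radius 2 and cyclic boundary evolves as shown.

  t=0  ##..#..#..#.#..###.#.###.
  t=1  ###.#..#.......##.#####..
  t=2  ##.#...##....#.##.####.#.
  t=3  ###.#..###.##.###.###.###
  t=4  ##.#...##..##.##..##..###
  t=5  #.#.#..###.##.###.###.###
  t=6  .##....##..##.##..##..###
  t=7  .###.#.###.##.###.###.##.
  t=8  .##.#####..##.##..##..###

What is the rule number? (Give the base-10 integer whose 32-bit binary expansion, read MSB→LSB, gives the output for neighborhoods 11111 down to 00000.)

3353410006

  ##### -> #   bit 31 = 1  t=1,i=20
  ####. -> #   bit 30 = 1  t=1,i=21
  ###.# -> .   bit 29 = 0  t=0,i=17
  ###.. -> .   bit 28 = 0  t=1,i=22
  ##.## -> .   bit 27 = 0  t=0,i=24
  ##.#. -> #   bit 26 = 1  t=0,i=18
  ##..# -> #   bit 25 = 1  t=0,i=2
  ##... -> #   bit 24 = 1  t=2,i=9
  #.### -> #   bit 23 = 1  t=0,i=21
  #.##. -> #   bit 22 = 1  t=0,i=0
  #.#.# -> #   bit 21 = 1  t=0,i=19
  #.#.. -> .   bit 20 = 0  t=0,i=12
  #..## -> .   bit 19 = 0  t=0,i=14
  #..#. -> .   bit 18 = 0  t=0,i=3
  #...# -> .   bit 17 = 0  t=2,i=5
  #.... -> .   bit 16 = 0  t=1,i=9
  .#### -> #   bit 15 = 1  t=1,i=19
  .###. -> #   bit 14 = 1  t=0,i=16
  .##.# -> #   bit 13 = 1  t=1,i=16
  .##.. -> #   bit 12 = 1  t=0,i=1
  .#.## -> #   bit 11 = 1  t=0,i=20
  .#.#. -> .   bit 10 = 0  t=0,i=11
  .#..# -> .   bit 9 = 0  t=0,i=5
  .#... -> #   bit 8 = 1  t=1,i=8
  ..### -> #   bit 7 = 1  t=0,i=15
  ..##. -> #   bit 6 = 1  t=1,i=15
  ..#.# -> .   bit 5 = 0  t=0,i=10
  ..#.. -> #   bit 4 = 1  t=0,i=4
  ...## -> .   bit 3 = 0  t=1,i=14
  ...#. -> #   bit 2 = 1  t=2,i=12
  ....# -> #   bit 1 = 1  t=1,i=13
  ..... -> .   bit 0 = 0  t=1,i=10
  bits 11000111111000001111100111010110 = 3353410006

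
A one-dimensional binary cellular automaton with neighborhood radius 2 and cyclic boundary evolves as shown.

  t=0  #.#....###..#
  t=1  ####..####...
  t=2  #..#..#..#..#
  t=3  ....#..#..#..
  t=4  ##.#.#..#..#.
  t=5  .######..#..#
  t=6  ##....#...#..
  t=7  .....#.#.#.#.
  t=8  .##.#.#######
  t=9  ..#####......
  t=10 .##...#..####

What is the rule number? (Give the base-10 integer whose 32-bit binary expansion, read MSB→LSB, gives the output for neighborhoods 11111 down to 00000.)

  [31] ##### => .  t=5,i=3
  [30] ####. => .  t=1,i=2
  [29] ###.# => .  t=8,i=12
  [28] ###.. => #  t=0,i=9
  [27] ##.## => .  t=8,i=0
  [26] ##.#. => #  t=0,i=1
  [25] ##..# => .  t=0,i=10
  [24] ##... => .  t=1,i=10
  [23] #.### => #  t=5,i=1
  [22] #.##. => .  t=4,i=0
  [21] #.#.# => #  t=4,i=3
  [20] #.#.. => #  t=0,i=2
  [19] #..## => .  t=0,i=11
  [18] #..#. => .  t=2,i=2
  [17] #...# => .  t=1,i=11
  [16] #.... => .  t=0,i=4
  [15] .#### => .  t=1,i=1
  [14] .###. => #  t=0,i=8
  [13] .##.# => #  t=0,i=0
  [12] .##.. => .  t=2,i=0
  [11] .#.## => #  t=4,i=12
  [10] .#.#. => #  t=4,i=4
  [9] .#..# => #  t=2,i=4
  [8] .#... => #  t=0,i=3
  [7] ..### => #  t=0,i=7
  [6] ..##. => .  t=0,i=12
  [5] ..#.# => .  t=4,i=11
  [4] ..#.. => .  t=2,i=3
  [3] ...## => #  t=0,i=6
  [2] ...#. => #  t=3,i=3
  [1] ....# => .  t=0,i=5
  [0] ..... => #  t=3,i=0
  bits 00010100101100000110111110001101 = 347107213

347107213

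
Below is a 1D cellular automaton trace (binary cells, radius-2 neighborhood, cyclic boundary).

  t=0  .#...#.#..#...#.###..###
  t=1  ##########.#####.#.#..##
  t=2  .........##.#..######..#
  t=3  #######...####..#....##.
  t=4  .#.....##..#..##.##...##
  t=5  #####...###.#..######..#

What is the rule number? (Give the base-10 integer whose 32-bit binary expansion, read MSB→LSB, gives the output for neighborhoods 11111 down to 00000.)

796393253

  #####|.  b31=0 t=1,i=0
  ####.|.  b30=0 t=1,i=8
  ###.#|#  b29=1 t=0,i=23
  ###..|.  b28=0 t=0,i=18
  ##.##|#  b27=1 t=1,i=10
  ##.#.|#  b26=1 t=0,i=0
  ##..#|#  b25=1 t=0,i=19
  ##...|#  b24=1 t=3,i=7
  #.###|.  b23=0 t=0,i=16
  #.##.|#  b22=1 t=4,i=17
  #.#.#|#  b21=1 t=1,i=17
  #.#..|#  b20=1 t=0,i=1
  #..##|.  b19=0 t=0,i=20
  #..#.|#  b18=1 t=0,i=9
  #...#|#  b17=1 t=0,i=3
  #....|#  b16=1 t=2,i=1
  .####|#  b15=1 t=1,i=12
  .###.|#  b14=1 t=0,i=17
  .##.#|#  b13=1 t=2,i=10
  .##..|#  b12=1 t=4,i=8
  .#.##|#  b11=1 t=0,i=15
  .#.#.|#  b10=1 t=0,i=6
  .#..#|#  b9=1 t=0,i=8
  .#...|#  b8=1 t=0,i=2
  ..###|.  b7=0 t=0,i=21
  ..##.|.  b6=0 t=2,i=9
  ..#.#|#  b5=1 t=0,i=5
  ..#..|.  b4=0 t=0,i=10
  ...##|.  b3=0 t=2,i=8
  ...#.|#  b2=1 t=0,i=4
  ....#|.  b1=0 t=2,i=7
  .....|#  b0=1 t=2,i=2
  bits 00101111011101111111111100100101 = 796393253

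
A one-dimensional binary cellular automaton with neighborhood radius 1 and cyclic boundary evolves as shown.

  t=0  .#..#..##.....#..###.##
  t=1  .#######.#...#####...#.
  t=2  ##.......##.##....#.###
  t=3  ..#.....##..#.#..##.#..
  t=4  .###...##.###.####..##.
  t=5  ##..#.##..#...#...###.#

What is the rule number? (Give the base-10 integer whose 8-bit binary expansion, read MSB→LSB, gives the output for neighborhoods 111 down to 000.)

  nb ###: next=.  (t=0,i=18, bit7=0)
  nb ##.: next=.  (t=0,i=8, bit6=0)
  nb #.#: next=.  (t=0,i=0, bit5=0)
  nb #..: next=#  (t=0,i=2, bit4=1)
  nb .##: next=#  (t=0,i=7, bit3=1)
  nb .#.: next=#  (t=0,i=1, bit2=1)
  nb ..#: next=#  (t=0,i=3, bit1=1)
  nb ...: next=.  (t=0,i=10, bit0=0)
  bits 00011110 = 30

30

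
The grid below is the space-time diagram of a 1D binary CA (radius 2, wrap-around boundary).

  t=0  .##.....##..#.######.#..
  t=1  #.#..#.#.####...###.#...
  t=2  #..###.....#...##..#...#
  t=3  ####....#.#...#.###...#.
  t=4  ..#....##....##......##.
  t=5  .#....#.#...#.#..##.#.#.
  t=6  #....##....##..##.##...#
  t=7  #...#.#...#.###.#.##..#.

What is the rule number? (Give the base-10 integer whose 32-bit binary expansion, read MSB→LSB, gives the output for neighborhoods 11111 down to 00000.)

3326882477

  ##### -> #   bit 31 = 1  t=0,i=16
  ####. -> #   bit 30 = 1  t=0,i=18
  ###.# -> .   bit 29 = 0  t=0,i=19
  ###.. -> .   bit 28 = 0  t=1,i=12
  ##.## -> .   bit 27 = 0  t=6,i=17
  ##.#. -> #   bit 26 = 1  t=0,i=20
  ##..# -> #   bit 25 = 1  t=0,i=10
  ##... -> .   bit 24 = 0  t=0,i=3
  #.### -> .   bit 23 = 0  t=0,i=14
  #.##. -> #   bit 22 = 1  t=6,i=18
  #.#.# -> .   bit 21 = 0  t=1,i=7
  #.#.. -> .   bit 20 = 0  t=0,i=21
  #..## -> #   bit 19 = 1  t=2,i=2
  #..#. -> #   bit 18 = 1  t=0,i=11
  #...# -> .   bit 17 = 0  t=0,i=23
  #.... -> .   bit 16 = 0  t=0,i=4
  .#### -> .   bit 15 = 0  t=0,i=15
  .###. -> .   bit 14 = 0  t=1,i=17
  .##.# -> #   bit 13 = 1  t=5,i=18
  .##.. -> #   bit 12 = 1  t=0,i=2
  .#.## -> .   bit 11 = 0  t=0,i=13
  .#.#. -> .   bit 10 = 0  t=1,i=1
  .#..# -> #   bit 9 = 1  t=1,i=3
  .#... -> .   bit 8 = 0  t=0,i=22
  ..### -> #   bit 7 = 1  t=1,i=16
  ..##. -> .   bit 6 = 0  t=0,i=1
  ..#.# -> #   bit 5 = 1  t=0,i=12
  ..#.. -> .   bit 4 = 0  t=2,i=11
  ...## -> #   bit 3 = 1  t=0,i=0
  ...#. -> #   bit 2 = 1  t=1,i=23
  ....# -> .   bit 1 = 0  t=0,i=6
  ..... -> #   bit 0 = 1  t=0,i=5
  bits 11000110010011000011001010101101 = 3326882477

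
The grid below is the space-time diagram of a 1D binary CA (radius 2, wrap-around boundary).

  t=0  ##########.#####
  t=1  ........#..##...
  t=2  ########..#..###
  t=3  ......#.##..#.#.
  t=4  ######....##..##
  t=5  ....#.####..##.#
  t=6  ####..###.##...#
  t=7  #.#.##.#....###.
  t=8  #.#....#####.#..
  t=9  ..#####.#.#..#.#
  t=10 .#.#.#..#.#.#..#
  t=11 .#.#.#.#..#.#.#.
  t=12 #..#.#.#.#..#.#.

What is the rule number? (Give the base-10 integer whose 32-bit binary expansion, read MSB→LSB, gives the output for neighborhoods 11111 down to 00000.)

1136640271

  nb #####: next=.  (t=0,i=0, bit31=0)
  nb ####.: next=#  (t=0,i=8, bit30=1)
  nb ###.#: next=.  (t=0,i=9, bit29=0)
  nb ###..: next=.  (t=2,i=7, bit28=0)
  nb ##.##: next=.  (t=0,i=10, bit27=0)
  nb ##.#.: next=.  (t=5,i=14, bit26=0)
  nb ##..#: next=#  (t=2,i=8, bit25=1)
  nb ##...: next=#  (t=1,i=13, bit24=1)
  nb #.###: next=#  (t=0,i=11, bit23=1)
  nb #.##.: next=.  (t=3,i=8, bit22=0)
  nb #.#.#: next=#  (t=7,i=0, bit21=1)
  nb #.#..: next=#  (t=3,i=14, bit20=1)
  nb #..##: next=#  (t=1,i=10, bit19=1)
  nb #..#.: next=#  (t=2,i=9, bit18=1)
  nb #...#: next=#  (t=6,i=13, bit17=1)
  nb #....: next=#  (t=1,i=14, bit16=1)
  nb .####: next=#  (t=0,i=12, bit15=1)
  nb .###.: next=#  (t=6,i=7, bit14=1)
  nb .##.#: next=.  (t=5,i=13, bit13=0)
  nb .##..: next=.  (t=1,i=12, bit12=0)
  nb .#.##: next=.  (t=3,i=7, bit11=0)
  nb .#.#.: next=.  (t=3,i=13, bit10=0)
  nb .#..#: next=.  (t=1,i=9, bit9=0)
  nb .#...: next=#  (t=3,i=15, bit8=1)
  nb ..###: next=.  (t=2,i=13, bit7=0)
  nb ..##.: next=.  (t=1,i=11, bit6=0)
  nb ..#.#: next=.  (t=3,i=6, bit5=0)
  nb ..#..: next=.  (t=1,i=8, bit4=0)
  nb ...##: next=#  (t=4,i=9, bit3=1)
  nb ...#.: next=#  (t=1,i=7, bit2=1)
  nb ....#: next=#  (t=1,i=6, bit1=1)
  nb .....: next=#  (t=1,i=0, bit0=1)
  bits 01000011101111111100000100001111 = 1136640271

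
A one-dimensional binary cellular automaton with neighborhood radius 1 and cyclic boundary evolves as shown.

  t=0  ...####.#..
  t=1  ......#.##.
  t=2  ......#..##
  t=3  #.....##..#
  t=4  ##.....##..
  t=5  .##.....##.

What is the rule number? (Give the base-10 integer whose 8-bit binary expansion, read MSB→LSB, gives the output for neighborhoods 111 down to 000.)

  [7] ### => .  t=0,i=4
  [6] ##. => #  t=0,i=6
  [5] #.# => .  t=0,i=7
  [4] #.. => #  t=0,i=9
  [3] .## => .  t=0,i=3
  [2] .#. => #  t=0,i=8
  [1] ..# => .  t=0,i=2
  [0] ... => .  t=0,i=0
  bits 01010100 = 84

84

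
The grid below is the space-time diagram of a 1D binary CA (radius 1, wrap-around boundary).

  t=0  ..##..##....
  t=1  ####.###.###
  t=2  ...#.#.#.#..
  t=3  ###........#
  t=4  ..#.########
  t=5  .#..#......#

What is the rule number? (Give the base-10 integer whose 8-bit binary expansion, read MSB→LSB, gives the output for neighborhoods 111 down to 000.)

  nb ###: next=.  (t=1,i=0, bit7=0)
  nb ##.: next=#  (t=0,i=3, bit6=1)
  nb #.#: next=.  (t=1,i=4, bit5=0)
  nb #..: next=.  (t=0,i=4, bit4=0)
  nb .##: next=#  (t=0,i=2, bit3=1)
  nb .#.: next=.  (t=2,i=3, bit2=0)
  nb ..#: next=#  (t=0,i=1, bit1=1)
  nb ...: next=#  (t=0,i=0, bit0=1)
  bits 01001011 = 75

75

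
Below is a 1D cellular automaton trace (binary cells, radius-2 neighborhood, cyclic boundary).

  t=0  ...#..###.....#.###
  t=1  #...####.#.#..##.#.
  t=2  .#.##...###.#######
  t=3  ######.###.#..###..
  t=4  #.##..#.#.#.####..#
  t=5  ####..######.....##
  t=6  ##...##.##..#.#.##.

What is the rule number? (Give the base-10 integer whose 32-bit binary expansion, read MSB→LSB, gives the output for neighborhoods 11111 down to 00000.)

  #####|#  b31=1 t=2,i=14
  ####.|.  b30=0 t=1,i=6
  ###.#|.  b29=0 t=1,i=7
  ###..|.  b28=0 t=0,i=8
  ##.##|#  b27=1 t=2,i=11
  ##.#.|#  b26=1 t=1,i=8
  ##..#|.  b25=0 t=3,i=17
  ##...|#  b24=1 t=0,i=0
  #.###|.  b23=0 t=0,i=16
  #.##.|#  b22=1 t=2,i=3
  #.#.#|#  b21=1 t=1,i=9
  #.#..|.  b20=0 t=1,i=0
  #..##|#  b19=1 t=0,i=5
  #..#.|.  b18=0 t=4,i=5
  #...#|.  b17=0 t=0,i=1
  #....|.  b16=0 t=0,i=10
  .####|.  b15=0 t=1,i=5
  .###.|#  b14=1 t=0,i=7
  .##.#|#  b13=1 t=1,i=15
  .##..|#  b12=1 t=2,i=4
  .#.##|#  b11=1 t=0,i=15
  .#.#.|#  b10=1 t=1,i=10
  .#..#|#  b9=1 t=0,i=4
  .#...|#  b8=1 t=1,i=1
  ..###|#  b7=1 t=0,i=6
  ..##.|#  b6=1 t=1,i=14
  ..#.#|#  b5=1 t=0,i=14
  ..#..|.  b4=0 t=0,i=3
  ...##|#  b3=1 t=1,i=3
  ...#.|.  b2=0 t=0,i=2
  ....#|.  b1=0 t=0,i=12
  .....|#  b0=1 t=0,i=11
  bits 10001101011010000111111111101001 = 2372435945

2372435945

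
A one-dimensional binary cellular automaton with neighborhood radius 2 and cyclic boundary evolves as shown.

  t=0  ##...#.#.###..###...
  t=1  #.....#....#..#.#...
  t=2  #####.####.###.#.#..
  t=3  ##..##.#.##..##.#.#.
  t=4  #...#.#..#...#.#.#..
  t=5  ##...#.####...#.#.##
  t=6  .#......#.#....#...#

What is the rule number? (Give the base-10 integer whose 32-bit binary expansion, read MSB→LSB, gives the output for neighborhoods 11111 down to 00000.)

  #####|.  b31=0 t=2,i=2
  ####.|.  b30=0 t=2,i=3
  ###.#|#  b29=1 t=2,i=4
  ###..|#  b28=1 t=0,i=11
  ##.##|#  b27=1 t=2,i=5
  ##.#.|#  b26=1 t=2,i=14
  ##..#|.  b25=0 t=0,i=12
  ##...|.  b24=0 t=0,i=2
  #.###|.  b23=0 t=0,i=9
  #.##.|#  b22=1 t=3,i=0
  #.#.#|.  b21=0 t=0,i=7
  #.#..|.  b20=0 t=1,i=16
  #..##|.  b19=0 t=0,i=13
  #..#.|#  b18=1 t=1,i=13
  #...#|.  b17=0 t=0,i=3
  #....|#  b16=1 t=1,i=2
  .####|#  b15=1 t=2,i=1
  .###.|.  b14=0 t=0,i=10
  .##.#|.  b13=0 t=3,i=5
  .##..|.  b12=0 t=0,i=1
  .#.##|.  b11=0 t=0,i=8
  .#.#.|#  b10=1 t=0,i=6
  .#..#|#  b9=1 t=1,i=12
  .#...|#  b8=1 t=1,i=1
  ..###|#  b7=1 t=0,i=14
  ..##.|#  b6=1 t=0,i=0
  ..#.#|.  b5=0 t=0,i=5
  ..#..|#  b4=1 t=1,i=0
  ...##|.  b3=0 t=0,i=19
  ...#.|.  b2=0 t=0,i=4
  ....#|#  b1=1 t=1,i=4
  .....|#  b0=1 t=1,i=3
  bits 00111100010001011000011111010011 = 1011189715

1011189715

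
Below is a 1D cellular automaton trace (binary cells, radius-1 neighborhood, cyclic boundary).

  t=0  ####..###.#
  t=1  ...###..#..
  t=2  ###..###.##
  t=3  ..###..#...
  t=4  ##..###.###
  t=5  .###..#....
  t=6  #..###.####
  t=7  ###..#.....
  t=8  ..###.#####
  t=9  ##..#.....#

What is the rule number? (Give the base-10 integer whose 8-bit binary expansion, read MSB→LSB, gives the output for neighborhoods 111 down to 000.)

83

  ### -> .   bit 7 = 0  t=0,i=0
  ##. -> #   bit 6 = 1  t=0,i=3
  #.# -> .   bit 5 = 0  t=0,i=9
  #.. -> #   bit 4 = 1  t=0,i=4
  .## -> .   bit 3 = 0  t=0,i=6
  .#. -> .   bit 2 = 0  t=1,i=8
  ..# -> #   bit 1 = 1  t=0,i=5
  ... -> #   bit 0 = 1  t=1,i=0
  bits 01010011 = 83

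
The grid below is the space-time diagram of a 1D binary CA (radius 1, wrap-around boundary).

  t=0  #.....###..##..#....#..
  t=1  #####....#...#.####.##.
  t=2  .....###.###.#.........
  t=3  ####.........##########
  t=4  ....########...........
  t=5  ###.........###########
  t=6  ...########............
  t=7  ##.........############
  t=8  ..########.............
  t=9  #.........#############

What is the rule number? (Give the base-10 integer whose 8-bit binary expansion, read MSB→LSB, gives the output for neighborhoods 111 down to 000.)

21

  ###|.  b7=0 t=0,i=7
  ##.|.  b6=0 t=0,i=8
  #.#|.  b5=0 t=1,i=14
  #..|#  b4=1 t=0,i=1
  .##|.  b3=0 t=0,i=6
  .#.|#  b2=1 t=0,i=0
  ..#|.  b1=0 t=0,i=5
  ...|#  b0=1 t=0,i=2
  bits 00010101 = 21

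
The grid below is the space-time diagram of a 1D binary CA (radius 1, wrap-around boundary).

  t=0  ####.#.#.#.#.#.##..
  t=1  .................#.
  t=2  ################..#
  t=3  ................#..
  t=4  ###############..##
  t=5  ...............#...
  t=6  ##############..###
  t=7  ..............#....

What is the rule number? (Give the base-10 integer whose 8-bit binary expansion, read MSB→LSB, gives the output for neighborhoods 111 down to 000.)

  nb ###: next=.  (t=0,i=1, bit7=0)
  nb ##.: next=.  (t=0,i=3, bit6=0)
  nb #.#: next=.  (t=0,i=4, bit5=0)
  nb #..: next=#  (t=0,i=17, bit4=1)
  nb .##: next=.  (t=0,i=0, bit3=0)
  nb .#.: next=.  (t=0,i=5, bit2=0)
  nb ..#: next=.  (t=0,i=18, bit1=0)
  nb ...: next=#  (t=1,i=0, bit0=1)
  bits 00010001 = 17

17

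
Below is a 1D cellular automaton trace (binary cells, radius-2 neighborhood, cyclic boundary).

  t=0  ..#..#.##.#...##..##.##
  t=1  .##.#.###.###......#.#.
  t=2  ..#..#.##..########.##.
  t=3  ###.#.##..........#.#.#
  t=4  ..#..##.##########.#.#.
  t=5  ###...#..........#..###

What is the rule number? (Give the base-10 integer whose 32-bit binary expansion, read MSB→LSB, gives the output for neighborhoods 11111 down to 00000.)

  nb #####: next=.  (t=2,i=13, bit31=0)
  nb ####.: next=.  (t=2,i=17, bit30=0)
  nb ###.#: next=#  (t=1,i=8, bit29=1)
  nb ###..: next=#  (t=1,i=12, bit28=1)
  nb ##.##: next=.  (t=0,i=20, bit27=0)
  nb ##.#.: next=.  (t=0,i=9, bit26=0)
  nb ##..#: next=.  (t=0,i=0, bit25=0)
  nb ##...: next=#  (t=1,i=13, bit24=1)
  nb #.###: next=.  (t=1,i=6, bit23=0)
  nb #.##.: next=#  (t=0,i=7, bit22=1)
  nb #.#.#: next=.  (t=1,i=4, bit21=0)
  nb #.#..: next=#  (t=0,i=10, bit20=1)
  nb #..##: next=.  (t=0,i=17, bit19=0)
  nb #..#.: next=#  (t=0,i=1, bit18=1)
  nb #...#: next=#  (t=0,i=12, bit17=1)
  nb #....: next=#  (t=1,i=14, bit16=1)
  nb .####: next=.  (t=2,i=12, bit15=0)
  nb .###.: next=#  (t=1,i=7, bit14=1)
  nb .##.#: next=#  (t=0,i=8, bit13=1)
  nb .##..: next=.  (t=0,i=15, bit12=0)
  nb .#.##: next=#  (t=0,i=6, bit11=1)
  nb .#.#.: next=#  (t=1,i=20, bit10=1)
  nb .#..#: next=.  (t=0,i=3, bit9=0)
  nb .#...: next=#  (t=0,i=11, bit8=1)
  nb ..###: next=.  (t=2,i=11, bit7=0)
  nb ..##.: next=.  (t=0,i=14, bit6=0)
  nb ..#.#: next=.  (t=0,i=5, bit5=0)
  nb ..#..: next=#  (t=0,i=2, bit4=1)
  nb ...##: next=.  (t=0,i=13, bit3=0)
  nb ...#.: next=#  (t=1,i=18, bit2=1)
  nb ....#: next=#  (t=1,i=17, bit1=1)
  nb .....: next=#  (t=1,i=15, bit0=1)
  bits 00110001010101110110110100010111 = 827813143

827813143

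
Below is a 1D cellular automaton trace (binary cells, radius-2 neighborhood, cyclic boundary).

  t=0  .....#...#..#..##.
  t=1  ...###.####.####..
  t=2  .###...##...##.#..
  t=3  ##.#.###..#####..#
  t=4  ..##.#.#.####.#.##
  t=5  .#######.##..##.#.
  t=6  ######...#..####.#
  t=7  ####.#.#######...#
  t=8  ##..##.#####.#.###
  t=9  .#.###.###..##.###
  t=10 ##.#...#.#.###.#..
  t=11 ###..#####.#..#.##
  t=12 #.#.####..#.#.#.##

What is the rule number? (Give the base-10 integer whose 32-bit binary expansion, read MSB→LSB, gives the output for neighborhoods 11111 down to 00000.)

  nb #####: next=#  (t=3,i=12, bit31=1)
  nb ####.: next=.  (t=1,i=9, bit30=0)
  nb ###.#: next=.  (t=1,i=5, bit29=0)
  nb ###..: next=#  (t=1,i=15, bit28=1)
  nb ##.##: next=.  (t=1,i=6, bit27=0)
  nb ##.#.: next=#  (t=2,i=14, bit26=1)
  nb ##..#: next=.  (t=3,i=8, bit25=0)
  nb ##...: next=.  (t=0,i=17, bit24=0)
  nb #.###: next=#  (t=1,i=7, bit23=1)
  nb #.##.: next=#  (t=4,i=16, bit22=1)
  nb #.#.#: next=#  (t=3,i=3, bit21=1)
  nb #.#..: next=.  (t=2,i=15, bit20=0)
  nb #..##: next=#  (t=0,i=14, bit19=1)
  nb #..#.: next=.  (t=0,i=11, bit18=0)
  nb #...#: next=#  (t=0,i=7, bit17=1)
  nb #....: next=.  (t=0,i=0, bit16=0)
  nb .####: next=#  (t=1,i=8, bit15=1)
  nb .###.: next=.  (t=1,i=4, bit14=0)
  nb .##.#: next=#  (t=2,i=13, bit13=1)
  nb .##..: next=.  (t=0,i=16, bit12=0)
  nb .#.##: next=.  (t=3,i=4, bit11=0)
  nb .#.#.: next=#  (t=4,i=6, bit10=1)
  nb .#..#: next=#  (t=0,i=10, bit9=1)
  nb .#...: next=.  (t=0,i=6, bit8=0)
  nb ..###: next=#  (t=1,i=3, bit7=1)
  nb ..##.: next=#  (t=0,i=15, bit6=1)
  nb ..#.#: next=#  (t=10,i=7, bit5=1)
  nb ..#..: next=#  (t=0,i=5, bit4=1)
  nb ...##: next=#  (t=1,i=2, bit3=1)
  nb ...#.: next=#  (t=0,i=4, bit2=1)
  nb ....#: next=#  (t=0,i=3, bit1=1)
  nb .....: next=.  (t=0,i=1, bit0=0)
  bits 10010100111010101010011011111110 = 2498406142

2498406142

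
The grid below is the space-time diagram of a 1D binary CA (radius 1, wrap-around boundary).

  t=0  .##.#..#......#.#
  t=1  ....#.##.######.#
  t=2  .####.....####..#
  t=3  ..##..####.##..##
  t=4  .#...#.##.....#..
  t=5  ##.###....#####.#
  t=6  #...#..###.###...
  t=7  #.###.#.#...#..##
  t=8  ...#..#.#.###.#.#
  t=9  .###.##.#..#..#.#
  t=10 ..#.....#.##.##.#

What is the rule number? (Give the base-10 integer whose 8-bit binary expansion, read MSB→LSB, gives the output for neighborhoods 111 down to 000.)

135

  nb ###: next=#  (t=1,i=10, bit7=1)
  nb ##.: next=.  (t=0,i=2, bit6=0)
  nb #.#: next=.  (t=0,i=0, bit5=0)
  nb #..: next=.  (t=0,i=5, bit4=0)
  nb .##: next=.  (t=0,i=1, bit3=0)
  nb .#.: next=#  (t=0,i=4, bit2=1)
  nb ..#: next=#  (t=0,i=6, bit1=1)
  nb ...: next=#  (t=0,i=9, bit0=1)
  bits 10000111 = 135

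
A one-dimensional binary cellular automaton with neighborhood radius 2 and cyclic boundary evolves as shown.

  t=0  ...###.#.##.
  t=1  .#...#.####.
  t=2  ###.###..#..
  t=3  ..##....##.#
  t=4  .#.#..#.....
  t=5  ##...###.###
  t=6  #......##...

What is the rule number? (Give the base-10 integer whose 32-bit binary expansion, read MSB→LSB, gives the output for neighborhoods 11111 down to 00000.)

  #####|.  b31=0 t=5,i=11
  ####.|#  b30=1 t=1,i=9
  ###.#|#  b29=1 t=0,i=5
  ###..|.  b28=0 t=1,i=10
  ##.##|#  b27=1 t=2,i=3
  ##.#.|.  b26=0 t=0,i=6
  ##..#|.  b25=0 t=1,i=11
  ##...|.  b24=0 t=0,i=11
  #.###|.  b23=0 t=1,i=7
  #.##.|#  b22=1 t=0,i=9
  #.#.#|#  b21=1 t=0,i=7
  #.#..|.  b20=0 t=3,i=11
  #..##|#  b19=1 t=2,i=11
  #..#.|#  b18=1 t=1,i=0
  #...#|.  b17=0 t=1,i=3
  #....|.  b16=0 t=0,i=0
  .####|.  b15=0 t=1,i=8
  .###.|.  b14=0 t=0,i=4
  .##.#|.  b13=0 t=3,i=9
  .##..|#  b12=1 t=0,i=10
  .#.##|#  b11=1 t=0,i=8
  .#.#.|.  b10=0 t=4,i=2
  .#..#|.  b9=0 t=2,i=10
  .#...|#  b8=1 t=1,i=2
  ..###|.  b7=0 t=0,i=3
  ..##.|.  b6=0 t=3,i=2
  ..#.#|#  b5=1 t=1,i=5
  ..#..|#  b4=1 t=1,i=1
  ...##|.  b3=0 t=0,i=2
  ...#.|#  b2=1 t=1,i=4
  ....#|#  b1=1 t=0,i=1
  .....|#  b0=1 t=4,i=9
  bits 01101000011011000001100100110111 = 1751914807

1751914807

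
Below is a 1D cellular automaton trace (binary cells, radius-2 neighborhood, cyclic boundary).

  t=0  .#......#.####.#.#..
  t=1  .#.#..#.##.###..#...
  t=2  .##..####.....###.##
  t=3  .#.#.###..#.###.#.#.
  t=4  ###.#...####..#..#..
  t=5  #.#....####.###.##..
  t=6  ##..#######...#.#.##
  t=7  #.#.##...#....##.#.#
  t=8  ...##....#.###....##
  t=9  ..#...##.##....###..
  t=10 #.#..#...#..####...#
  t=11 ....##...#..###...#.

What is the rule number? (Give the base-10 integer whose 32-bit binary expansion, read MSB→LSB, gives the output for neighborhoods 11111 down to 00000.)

1648725178

  #####|.  b31=0 t=6,i=6
  ####.|#  b30=1 t=0,i=12
  ###.#|#  b29=1 t=0,i=13
  ###..|.  b28=0 t=1,i=13
  ##.##|.  b27=0 t=1,i=10
  ##.#.|.  b26=0 t=0,i=14
  ##..#|#  b25=1 t=1,i=14
  ##...|.  b24=0 t=2,i=9
  #.###|.  b23=0 t=0,i=10
  #.##.|#  b22=1 t=1,i=8
  #.#.#|.  b21=0 t=0,i=15
  #.#..|.  b20=0 t=0,i=17
  #..##|.  b19=0 t=2,i=4
  #..#.|#  b18=1 t=1,i=5
  #...#|.  b17=0 t=0,i=19
  #....|#  b16=1 t=0,i=3
  .####|#  b15=1 t=0,i=11
  .###.|.  b14=0 t=1,i=12
  .##.#|.  b13=0 t=1,i=9
  .##..|.  b12=0 t=2,i=2
  .#.##|#  b11=1 t=0,i=9
  .#.#.|#  b10=1 t=0,i=16
  .#..#|.  b9=0 t=1,i=4
  .#...|.  b8=0 t=0,i=2
  ..###|#  b7=1 t=2,i=5
  ..##.|.  b6=0 t=7,i=14
  ..#.#|#  b5=1 t=0,i=8
  ..#..|#  b4=1 t=0,i=1
  ...##|#  b3=1 t=2,i=13
  ...#.|.  b2=0 t=0,i=0
  ....#|#  b1=1 t=0,i=6
  .....|.  b0=0 t=0,i=4
  bits 01100010010001011000110010111010 = 1648725178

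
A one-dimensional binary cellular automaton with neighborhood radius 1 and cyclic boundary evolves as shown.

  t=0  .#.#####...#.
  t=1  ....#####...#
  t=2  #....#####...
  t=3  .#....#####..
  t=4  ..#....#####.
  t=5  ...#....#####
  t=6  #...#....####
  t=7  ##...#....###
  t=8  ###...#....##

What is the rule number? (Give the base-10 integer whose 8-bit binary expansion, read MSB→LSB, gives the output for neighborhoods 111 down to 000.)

  ###|#  b7=1 t=0,i=4
  ##.|#  b6=1 t=0,i=7
  #.#|.  b5=0 t=0,i=2
  #..|#  b4=1 t=0,i=8
  .##|.  b3=0 t=0,i=3
  .#.|.  b2=0 t=0,i=1
  ..#|.  b1=0 t=0,i=0
  ...|.  b0=0 t=0,i=9
  bits 11010000 = 208

208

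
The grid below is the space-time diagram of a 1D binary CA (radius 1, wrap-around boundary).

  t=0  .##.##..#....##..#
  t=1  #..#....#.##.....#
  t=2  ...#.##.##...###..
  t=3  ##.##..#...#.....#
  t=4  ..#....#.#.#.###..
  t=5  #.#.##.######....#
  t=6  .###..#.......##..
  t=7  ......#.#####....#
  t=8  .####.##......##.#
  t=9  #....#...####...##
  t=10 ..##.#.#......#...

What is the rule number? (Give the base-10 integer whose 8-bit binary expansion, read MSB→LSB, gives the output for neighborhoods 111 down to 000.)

37

  ###|.  b7=0 t=2,i=14
  ##.|.  b6=0 t=0,i=2
  #.#|#  b5=1 t=0,i=0
  #..|.  b4=0 t=0,i=6
  .##|.  b3=0 t=0,i=1
  .#.|#  b2=1 t=0,i=8
  ..#|.  b1=0 t=0,i=7
  ...|#  b0=1 t=0,i=10
  bits 00100101 = 37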